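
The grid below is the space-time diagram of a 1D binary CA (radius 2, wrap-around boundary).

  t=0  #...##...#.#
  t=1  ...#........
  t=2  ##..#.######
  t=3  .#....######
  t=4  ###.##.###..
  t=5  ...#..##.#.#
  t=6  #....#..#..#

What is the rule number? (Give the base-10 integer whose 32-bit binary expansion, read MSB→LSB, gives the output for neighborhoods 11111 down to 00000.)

  [31] ##### => #  t=2,i=8
  [30] ####. => .  t=2,i=0
  [29] ###.# => .  t=3,i=11
  [28] ###.. => #  t=2,i=1
  [27] ##.## => #  t=4,i=3
  [26] ##.#. => #  t=3,i=0
  [25] ##..# => .  t=2,i=2
  [24] ##... => .  t=0,i=1
  [23] #.### => #  t=2,i=6
  [22] #.##. => .  t=0,i=11
  [21] #.#.# => .  t=5,i=9
  [20] #.#.. => #  t=3,i=1
  [19] #..## => #  t=4,i=11
  [18] #..#. => .  t=2,i=3
  [17] #...# => .  t=0,i=2
  [16] #.... => .  t=1,i=5
  [15] .#### => #  t=2,i=7
  [14] .###. => .  t=4,i=1
  [13] .##.# => .  t=4,i=5
  [12] .##.. => .  t=0,i=0
  [11] .#.## => .  t=0,i=10
  [10] .#.#. => .  t=5,i=10
  [9] .#..# => .  t=5,i=4
  [8] .#... => #  t=1,i=4
  [7] ..### => .  t=3,i=6
  [6] ..##. => .  t=0,i=4
  [5] ..#.# => .  t=0,i=9
  [4] ..#.. => .  t=1,i=3
  [3] ...## => #  t=0,i=3
  [2] ...#. => .  t=0,i=8
  [1] ....# => #  t=1,i=1
  [0] ..... => #  t=1,i=0
  bits 10011100100110001000000100001011 = 2627240203

2627240203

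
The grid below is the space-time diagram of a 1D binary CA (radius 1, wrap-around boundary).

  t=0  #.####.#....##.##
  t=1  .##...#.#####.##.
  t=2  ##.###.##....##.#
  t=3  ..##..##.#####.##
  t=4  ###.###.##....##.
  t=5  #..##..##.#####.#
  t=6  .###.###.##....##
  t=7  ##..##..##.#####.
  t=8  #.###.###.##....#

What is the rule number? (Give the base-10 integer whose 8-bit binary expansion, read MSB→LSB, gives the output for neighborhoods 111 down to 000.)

  [7] ### => .  t=0,i=3
  [6] ##. => .  t=0,i=0
  [5] #.# => #  t=0,i=1
  [4] #.. => #  t=0,i=8
  [3] .## => #  t=0,i=2
  [2] .#. => .  t=0,i=7
  [1] ..# => #  t=0,i=11
  [0] ... => #  t=0,i=9
  bits 00111011 = 59

59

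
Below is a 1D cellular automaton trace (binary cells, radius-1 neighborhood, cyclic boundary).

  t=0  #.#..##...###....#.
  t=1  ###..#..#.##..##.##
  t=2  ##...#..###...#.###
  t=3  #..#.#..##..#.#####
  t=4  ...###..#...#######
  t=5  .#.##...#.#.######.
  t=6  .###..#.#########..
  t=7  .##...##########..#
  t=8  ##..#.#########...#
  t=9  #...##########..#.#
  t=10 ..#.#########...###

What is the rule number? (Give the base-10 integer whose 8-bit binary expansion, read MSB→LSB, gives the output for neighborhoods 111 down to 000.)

173

  ### -> #   bit 7 = 1  t=0,i=11
  ##. -> .   bit 6 = 0  t=0,i=6
  #.# -> #   bit 5 = 1  t=0,i=1
  #.. -> .   bit 4 = 0  t=0,i=3
  .## -> #   bit 3 = 1  t=0,i=5
  .#. -> #   bit 2 = 1  t=0,i=0
  ..# -> .   bit 1 = 0  t=0,i=4
  ... -> #   bit 0 = 1  t=0,i=8
  bits 10101101 = 173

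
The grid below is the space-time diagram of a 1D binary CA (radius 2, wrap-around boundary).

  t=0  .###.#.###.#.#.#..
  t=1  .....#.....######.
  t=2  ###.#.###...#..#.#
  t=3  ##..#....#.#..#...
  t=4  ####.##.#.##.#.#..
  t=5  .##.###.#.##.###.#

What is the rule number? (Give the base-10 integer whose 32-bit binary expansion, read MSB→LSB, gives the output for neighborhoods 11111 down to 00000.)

  nb #####: next=.  (t=1,i=13, bit31=0)
  nb ####.: next=#  (t=1,i=15, bit30=1)
  nb ###.#: next=.  (t=0,i=3, bit29=0)
  nb ###..: next=.  (t=1,i=16, bit28=0)
  nb ##.##: next=#  (t=4,i=4, bit27=1)
  nb ##.#.: next=.  (t=0,i=4, bit26=0)
  nb ##..#: next=#  (t=3,i=2, bit25=1)
  nb ##...: next=#  (t=1,i=17, bit24=1)
  nb #.###: next=.  (t=0,i=7, bit23=0)
  nb #.##.: next=#  (t=4,i=5, bit22=1)
  nb #.#.#: next=#  (t=0,i=5, bit21=1)
  nb #.#..: next=#  (t=0,i=15, bit20=1)
  nb #..##: next=#  (t=4,i=17, bit19=1)
  nb #..#.: next=#  (t=2,i=14, bit18=1)
  nb #...#: next=.  (t=0,i=17, bit17=0)
  nb #....: next=#  (t=1,i=0, bit16=1)
  nb .####: next=#  (t=1,i=12, bit15=1)
  nb .###.: next=.  (t=0,i=2, bit14=0)
  nb .##.#: next=#  (t=4,i=6, bit13=1)
  nb .##..: next=#  (t=3,i=1, bit12=1)
  nb .#.##: next=.  (t=0,i=6, bit11=0)
  nb .#.#.: next=#  (t=0,i=12, bit10=1)
  nb .#..#: next=.  (t=2,i=13, bit9=0)
  nb .#...: next=#  (t=0,i=16, bit8=1)
  nb ..###: next=.  (t=0,i=1, bit7=0)
  nb ..##.: next=#  (t=3,i=0, bit6=1)
  nb ..#.#: next=.  (t=2,i=15, bit5=0)
  nb ..#..: next=.  (t=1,i=5, bit4=0)
  nb ...##: next=.  (t=0,i=0, bit3=0)
  nb ...#.: next=#  (t=1,i=4, bit2=1)
  nb ....#: next=.  (t=1,i=3, bit1=0)
  nb .....: next=#  (t=1,i=1, bit0=1)
  bits 01001011011111011011010101000101 = 1266529605

1266529605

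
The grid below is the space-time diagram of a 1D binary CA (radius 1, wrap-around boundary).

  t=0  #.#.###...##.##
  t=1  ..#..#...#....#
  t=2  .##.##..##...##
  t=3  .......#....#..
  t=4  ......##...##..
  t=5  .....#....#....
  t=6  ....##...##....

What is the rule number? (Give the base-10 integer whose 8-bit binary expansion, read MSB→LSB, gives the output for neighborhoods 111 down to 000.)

  ###|#  b7=1 t=0,i=5
  ##.|.  b6=0 t=0,i=0
  #.#|.  b5=0 t=0,i=1
  #..|.  b4=0 t=0,i=7
  .##|.  b3=0 t=0,i=4
  .#.|#  b2=1 t=0,i=2
  ..#|#  b1=1 t=0,i=9
  ...|.  b0=0 t=0,i=8
  bits 10000110 = 134

134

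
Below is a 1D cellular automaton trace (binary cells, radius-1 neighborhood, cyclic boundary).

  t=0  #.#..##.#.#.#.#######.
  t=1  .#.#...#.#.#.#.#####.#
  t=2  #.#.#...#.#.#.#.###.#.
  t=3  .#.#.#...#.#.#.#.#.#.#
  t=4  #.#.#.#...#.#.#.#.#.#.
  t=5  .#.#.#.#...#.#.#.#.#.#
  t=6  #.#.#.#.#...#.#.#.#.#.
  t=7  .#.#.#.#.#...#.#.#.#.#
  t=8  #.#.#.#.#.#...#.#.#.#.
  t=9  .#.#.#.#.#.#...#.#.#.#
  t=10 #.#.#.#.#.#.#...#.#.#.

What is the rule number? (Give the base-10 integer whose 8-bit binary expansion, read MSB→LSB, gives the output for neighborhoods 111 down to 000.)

  ### -> #   bit 7 = 1  t=0,i=15
  ##. -> .   bit 6 = 0  t=0,i=6
  #.# -> #   bit 5 = 1  t=0,i=1
  #.. -> #   bit 4 = 1  t=0,i=3
  .## -> .   bit 3 = 0  t=0,i=5
  .#. -> .   bit 2 = 0  t=0,i=0
  ..# -> .   bit 1 = 0  t=0,i=4
  ... -> .   bit 0 = 0  t=1,i=5
  bits 10110000 = 176

176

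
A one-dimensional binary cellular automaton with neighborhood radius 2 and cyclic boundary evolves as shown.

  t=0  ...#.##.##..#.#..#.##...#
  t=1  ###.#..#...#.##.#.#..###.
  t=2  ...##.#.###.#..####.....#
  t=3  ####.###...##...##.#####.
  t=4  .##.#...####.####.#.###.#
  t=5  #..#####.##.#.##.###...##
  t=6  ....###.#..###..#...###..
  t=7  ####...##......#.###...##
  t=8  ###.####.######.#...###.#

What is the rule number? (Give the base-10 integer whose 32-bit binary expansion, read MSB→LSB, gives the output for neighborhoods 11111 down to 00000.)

  [31] ##### => #  t=3,i=21
  [30] ####. => #  t=2,i=17
  [29] ###.# => .  t=1,i=2
  [28] ###.. => .  t=2,i=18
  [27] ##.## => #  t=0,i=7
  [26] ##.#. => #  t=1,i=3
  [25] ##..# => .  t=0,i=10
  [24] ##... => #  t=0,i=21
  [23] #.### => .  t=1,i=0
  [22] #.##. => .  t=0,i=5
  [21] #.#.# => #  t=1,i=16
  [20] #.#.. => #  t=0,i=14
  [19] #..## => .  t=1,i=20
  [18] #..#. => #  t=0,i=11
  [17] #...# => #  t=0,i=1
  [16] #.... => #  t=2,i=20
  [15] .#### => #  t=2,i=16
  [14] .###. => .  t=1,i=1
  [13] .##.# => .  t=0,i=6
  [12] .##.. => .  t=0,i=9
  [11] .#.## => #  t=0,i=4
  [10] .#.#. => #  t=0,i=13
  [9] .#..# => .  t=0,i=15
  [8] .#... => #  t=0,i=0
  [7] ..### => .  t=1,i=21
  [6] ..##. => #  t=2,i=3
  [5] ..#.# => .  t=0,i=3
  [4] ..#.. => .  t=0,i=24
  [3] ...## => #  t=2,i=2
  [2] ...#. => #  t=0,i=2
  [1] ....# => #  t=2,i=22
  [0] ..... => #  t=2,i=21
  bits 11001101001101111000110101001111 = 3442969935

3442969935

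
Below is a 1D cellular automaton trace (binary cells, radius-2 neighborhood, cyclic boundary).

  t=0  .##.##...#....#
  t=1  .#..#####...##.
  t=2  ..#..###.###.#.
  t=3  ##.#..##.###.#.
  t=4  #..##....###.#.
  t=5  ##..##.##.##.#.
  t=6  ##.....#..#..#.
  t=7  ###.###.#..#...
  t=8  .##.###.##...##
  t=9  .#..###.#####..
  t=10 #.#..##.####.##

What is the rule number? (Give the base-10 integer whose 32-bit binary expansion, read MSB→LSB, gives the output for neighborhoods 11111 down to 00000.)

3790787087

  ##### -> #   bit 31 = 1  t=1,i=6
  ####. -> #   bit 30 = 1  t=1,i=7
  ###.# -> #   bit 29 = 1  t=2,i=7
  ###.. -> .   bit 28 = 0  t=1,i=8
  ##.## -> .   bit 27 = 0  t=0,i=3
  ##.#. -> .   bit 26 = 0  t=2,i=12
  ##..# -> .   bit 25 = 0  t=1,i=14
  ##... -> #   bit 24 = 1  t=0,i=6
  #.### -> #   bit 23 = 1  t=2,i=9
  #.##. -> #   bit 22 = 1  t=0,i=1
  #.#.# -> #   bit 21 = 1  t=3,i=13
  #.#.. -> #   bit 20 = 1  t=2,i=13
  #..## -> .   bit 19 = 0  t=1,i=3
  #..#. -> .   bit 18 = 0  t=1,i=0
  #...# -> #   bit 17 = 1  t=0,i=7
  #.... -> .   bit 16 = 0  t=0,i=11
  .#### -> #   bit 15 = 1  t=1,i=5
  .###. -> #   bit 14 = 1  t=2,i=6
  .##.# -> .   bit 13 = 0  t=0,i=2
  .##.. -> #   bit 12 = 1  t=0,i=5
  .#.## -> .   bit 11 = 0  t=0,i=0
  .#.#. -> .   bit 10 = 0  t=4,i=14
  .#..# -> #   bit 9 = 1  t=1,i=2
  .#... -> .   bit 8 = 0  t=0,i=10
  ..### -> .   bit 7 = 0  t=1,i=4
  ..##. -> .   bit 6 = 0  t=1,i=12
  ..#.# -> .   bit 5 = 0  t=0,i=14
  ..#.. -> .   bit 4 = 0  t=0,i=9
  ...## -> #   bit 3 = 1  t=1,i=11
  ...#. -> #   bit 2 = 1  t=0,i=8
  ....# -> #   bit 1 = 1  t=0,i=12
  ..... -> #   bit 0 = 1  t=6,i=4
  bits 11100001111100101101001000001111 = 3790787087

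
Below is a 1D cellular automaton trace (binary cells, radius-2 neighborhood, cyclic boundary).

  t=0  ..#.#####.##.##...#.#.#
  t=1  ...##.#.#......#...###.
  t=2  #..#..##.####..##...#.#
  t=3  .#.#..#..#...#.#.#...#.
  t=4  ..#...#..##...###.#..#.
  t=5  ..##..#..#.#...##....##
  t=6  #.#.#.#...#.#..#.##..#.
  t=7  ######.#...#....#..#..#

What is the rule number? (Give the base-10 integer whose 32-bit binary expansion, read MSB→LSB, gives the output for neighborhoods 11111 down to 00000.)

  #####|#  b31=1 t=0,i=6
  ####.|.  b30=0 t=0,i=7
  ###.#|#  b29=1 t=0,i=8
  ###..|.  b28=0 t=1,i=21
  ##.##|.  b27=0 t=0,i=9
  ##.#.|.  b26=0 t=1,i=5
  ##..#|#  b25=1 t=2,i=1
  ##...|#  b24=1 t=0,i=15
  #.###|#  b23=1 t=0,i=4
  #.##.|.  b22=0 t=0,i=10
  #.#.#|#  b21=1 t=0,i=20
  #.#..|.  b20=0 t=0,i=22
  #..##|.  b19=0 t=2,i=5
  #..#.|.  b18=0 t=0,i=1
  #...#|.  b17=0 t=0,i=16
  #....|#  b16=1 t=1,i=0
  .####|.  b15=0 t=0,i=5
  .###.|#  b14=1 t=1,i=20
  .##.#|.  b13=0 t=0,i=11
  .##..|.  b12=0 t=0,i=14
  .#.##|#  b11=1 t=0,i=3
  .#.#.|#  b10=1 t=0,i=19
  .#..#|.  b9=0 t=0,i=0
  .#...|#  b8=1 t=1,i=9
  ..###|.  b7=0 t=1,i=19
  ..##.|#  b6=1 t=1,i=3
  ..#.#|.  b5=0 t=0,i=2
  ..#..|#  b4=1 t=1,i=15
  ...##|.  b3=0 t=1,i=2
  ...#.|.  b2=0 t=0,i=17
  ....#|.  b1=0 t=1,i=1
  .....|#  b0=1 t=1,i=11
  bits 10100011101000010100110101010001 = 2745257297

2745257297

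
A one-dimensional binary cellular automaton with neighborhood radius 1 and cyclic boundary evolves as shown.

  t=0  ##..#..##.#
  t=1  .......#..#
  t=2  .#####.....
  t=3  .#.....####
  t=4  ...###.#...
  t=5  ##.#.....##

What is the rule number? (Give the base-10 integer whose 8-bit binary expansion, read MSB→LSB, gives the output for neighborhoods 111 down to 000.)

9

  [7] ### => .  t=0,i=0
  [6] ##. => .  t=0,i=1
  [5] #.# => .  t=0,i=9
  [4] #.. => .  t=0,i=2
  [3] .## => #  t=0,i=7
  [2] .#. => .  t=0,i=4
  [1] ..# => .  t=0,i=3
  [0] ... => #  t=1,i=1
  bits 00001001 = 9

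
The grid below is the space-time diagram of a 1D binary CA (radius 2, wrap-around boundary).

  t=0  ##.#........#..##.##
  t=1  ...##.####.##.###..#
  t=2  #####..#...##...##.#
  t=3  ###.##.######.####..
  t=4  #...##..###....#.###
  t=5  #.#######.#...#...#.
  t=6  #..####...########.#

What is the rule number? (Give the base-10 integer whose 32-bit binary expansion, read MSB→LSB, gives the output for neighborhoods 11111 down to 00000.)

  #####|#  b31=1 t=2,i=1
  ####.|.  b30=0 t=0,i=0
  ###.#|.  b29=0 t=0,i=1
  ###..|#  b28=1 t=1,i=16
  ##.##|.  b27=0 t=0,i=17
  ##.#.|.  b26=0 t=0,i=2
  ##..#|#  b25=1 t=1,i=17
  ##...|.  b24=0 t=2,i=13
  #.###|.  b23=0 t=0,i=18
  #.##.|#  b22=1 t=1,i=11
  #.#.#|#  b21=1 t=5,i=0
  #.#..|#  b20=1 t=0,i=3
  #..##|#  b19=1 t=0,i=14
  #..#.|.  b18=0 t=1,i=18
  #...#|#  b17=1 t=1,i=1
  #....|.  b16=0 t=0,i=5
  .####|#  b15=1 t=0,i=19
  .###.|.  b14=0 t=1,i=15
  .##.#|#  b13=1 t=0,i=16
  .##..|#  b12=1 t=2,i=12
  .#.##|.  b11=0 t=4,i=16
  .#.#.|#  b10=1 t=5,i=19
  .#..#|.  b9=0 t=0,i=13
  .#...|#  b8=1 t=0,i=4
  ..###|#  b7=1 t=3,i=0
  ..##.|#  b6=1 t=0,i=15
  ..#.#|.  b5=0 t=4,i=15
  ..#..|#  b4=1 t=0,i=12
  ...##|#  b3=1 t=1,i=2
  ...#.|#  b2=1 t=0,i=11
  ....#|.  b1=0 t=0,i=10
  .....|#  b0=1 t=0,i=6
  bits 10010010011110101011010111011101 = 2457515485

2457515485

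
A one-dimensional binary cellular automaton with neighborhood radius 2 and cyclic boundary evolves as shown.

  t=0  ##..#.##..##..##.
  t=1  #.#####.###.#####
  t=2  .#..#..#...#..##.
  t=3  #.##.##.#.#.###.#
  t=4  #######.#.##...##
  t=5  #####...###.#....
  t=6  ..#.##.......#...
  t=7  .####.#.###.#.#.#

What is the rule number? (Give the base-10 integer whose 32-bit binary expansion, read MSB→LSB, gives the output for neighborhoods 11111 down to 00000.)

  ##### -> #   bit 31 = 1  t=1,i=4
  ####. -> .   bit 30 = 0  t=1,i=5
  ###.# -> .   bit 29 = 0  t=1,i=0
  ###.. -> #   bit 28 = 1  t=5,i=4
  ##.## -> #   bit 27 = 1  t=0,i=16
  ##.#. -> .   bit 26 = 0  t=3,i=7
  ##..# -> #   bit 25 = 1  t=0,i=2
  ##... -> #   bit 24 = 1  t=4,i=12
  #.### -> .   bit 23 = 0  t=1,i=2
  #.##. -> #   bit 22 = 1  t=0,i=0
  #.#.# -> #   bit 21 = 1  t=3,i=8
  #.#.. -> .   bit 20 = 0  t=5,i=12
  #..## -> #   bit 19 = 1  t=0,i=9
  #..#. -> #   bit 18 = 1  t=0,i=3
  #...# -> .   bit 17 = 0  t=2,i=9
  #.... -> .   bit 16 = 0  t=5,i=14
  .#### -> .   bit 15 = 0  t=1,i=3
  .###. -> .   bit 14 = 0  t=1,i=9
  .##.# -> #   bit 13 = 1  t=0,i=15
  .##.. -> .   bit 12 = 0  t=0,i=1
  .#.## -> #   bit 11 = 1  t=0,i=5
  .#.#. -> .   bit 10 = 0  t=3,i=9
  .#..# -> #   bit 9 = 1  t=2,i=2
  .#... -> #   bit 8 = 1  t=2,i=8
  ..### -> .   bit 7 = 0  t=4,i=15
  ..##. -> #   bit 6 = 1  t=0,i=10
  ..#.# -> #   bit 5 = 1  t=0,i=4
  ..#.. -> .   bit 4 = 0  t=2,i=1
  ...## -> .   bit 3 = 0  t=4,i=14
  ...#. -> #   bit 2 = 1  t=2,i=10
  ....# -> .   bit 1 = 0  t=5,i=15
  ..... -> #   bit 0 = 1  t=6,i=8
  bits 10011011011011000010101101100101 = 2607557477

2607557477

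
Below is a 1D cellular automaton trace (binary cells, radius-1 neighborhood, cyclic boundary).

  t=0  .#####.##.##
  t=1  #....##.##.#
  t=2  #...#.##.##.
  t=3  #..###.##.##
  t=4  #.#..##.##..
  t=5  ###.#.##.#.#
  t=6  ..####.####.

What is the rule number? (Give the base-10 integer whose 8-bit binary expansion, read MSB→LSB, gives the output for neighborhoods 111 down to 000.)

102

  [7] ### => .  t=0,i=2
  [6] ##. => #  t=0,i=5
  [5] #.# => #  t=0,i=0
  [4] #.. => .  t=1,i=1
  [3] .## => .  t=0,i=1
  [2] .#. => #  t=2,i=0
  [1] ..# => #  t=1,i=4
  [0] ... => .  t=1,i=2
  bits 01100110 = 102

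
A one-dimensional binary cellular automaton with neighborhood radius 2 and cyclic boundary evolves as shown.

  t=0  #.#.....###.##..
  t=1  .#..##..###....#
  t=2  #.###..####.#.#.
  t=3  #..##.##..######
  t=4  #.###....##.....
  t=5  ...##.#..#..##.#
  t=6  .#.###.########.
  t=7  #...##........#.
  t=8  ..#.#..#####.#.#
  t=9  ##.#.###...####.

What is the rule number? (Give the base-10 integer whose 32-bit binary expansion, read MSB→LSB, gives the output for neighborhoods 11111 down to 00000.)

  nb #####: next=.  (t=3,i=12, bit31=0)
  nb ####.: next=.  (t=2,i=9, bit30=0)
  nb ###.#: next=#  (t=0,i=10, bit29=1)
  nb ###..: next=#  (t=1,i=10, bit28=1)
  nb ##.##: next=.  (t=0,i=11, bit27=0)
  nb ##.#.: next=#  (t=2,i=11, bit26=1)
  nb ##..#: next=.  (t=0,i=14, bit25=0)
  nb ##...: next=.  (t=1,i=11, bit24=0)
  nb #.###: next=.  (t=2,i=2, bit23=0)
  nb #.##.: next=.  (t=0,i=12, bit22=0)
  nb #.#.#: next=#  (t=2,i=0, bit21=1)
  nb #.#..: next=.  (t=0,i=2, bit20=0)
  nb #..##: next=#  (t=1,i=3, bit19=1)
  nb #..#.: next=#  (t=0,i=15, bit18=1)
  nb #...#: next=#  (t=5,i=1, bit17=1)
  nb #....: next=#  (t=0,i=4, bit16=1)
  nb .####: next=.  (t=2,i=8, bit15=0)
  nb .###.: next=#  (t=0,i=9, bit14=1)
  nb .##.#: next=#  (t=3,i=4, bit13=1)
  nb .##..: next=.  (t=0,i=13, bit12=0)
  nb .#.##: next=.  (t=2,i=1, bit11=0)
  nb .#.#.: next=#  (t=0,i=1, bit10=1)
  nb .#..#: next=#  (t=1,i=2, bit9=1)
  nb .#...: next=.  (t=0,i=3, bit8=0)
  nb ..###: next=#  (t=0,i=8, bit7=1)
  nb ..##.: next=#  (t=1,i=4, bit6=1)
  nb ..#.#: next=.  (t=0,i=0, bit5=0)
  nb ..#..: next=#  (t=5,i=9, bit4=1)
  nb ...##: next=.  (t=0,i=7, bit3=0)
  nb ...#.: next=#  (t=1,i=14, bit2=1)
  nb ....#: next=.  (t=0,i=6, bit1=0)
  nb .....: next=#  (t=0,i=5, bit0=1)
  bits 00110100001011110110011011010101 = 875521749

875521749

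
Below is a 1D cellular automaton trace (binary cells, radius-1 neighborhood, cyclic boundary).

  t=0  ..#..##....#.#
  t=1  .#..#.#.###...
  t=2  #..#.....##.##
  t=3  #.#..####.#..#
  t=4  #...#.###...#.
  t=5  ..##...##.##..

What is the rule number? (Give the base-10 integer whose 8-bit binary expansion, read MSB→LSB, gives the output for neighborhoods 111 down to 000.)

195

  nb ###: next=#  (t=1,i=9, bit7=1)
  nb ##.: next=#  (t=0,i=6, bit6=1)
  nb #.#: next=.  (t=0,i=12, bit5=0)
  nb #..: next=.  (t=0,i=0, bit4=0)
  nb .##: next=.  (t=0,i=5, bit3=0)
  nb .#.: next=.  (t=0,i=2, bit2=0)
  nb ..#: next=#  (t=0,i=1, bit1=1)
  nb ...: next=#  (t=0,i=8, bit0=1)
  bits 11000011 = 195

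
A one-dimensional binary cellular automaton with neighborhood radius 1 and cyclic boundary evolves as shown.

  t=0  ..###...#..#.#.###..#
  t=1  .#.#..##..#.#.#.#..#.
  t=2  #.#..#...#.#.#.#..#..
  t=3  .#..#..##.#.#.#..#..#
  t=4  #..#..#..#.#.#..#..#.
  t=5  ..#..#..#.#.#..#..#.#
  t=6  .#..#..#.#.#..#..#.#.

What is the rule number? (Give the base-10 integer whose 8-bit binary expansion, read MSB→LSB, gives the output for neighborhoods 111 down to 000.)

163

  ### -> #   bit 7 = 1  t=0,i=3
  ##. -> .   bit 6 = 0  t=0,i=4
  #.# -> #   bit 5 = 1  t=0,i=12
  #.. -> .   bit 4 = 0  t=0,i=0
  .## -> .   bit 3 = 0  t=0,i=2
  .#. -> .   bit 2 = 0  t=0,i=8
  ..# -> #   bit 1 = 1  t=0,i=1
  ... -> #   bit 0 = 1  t=0,i=6
  bits 10100011 = 163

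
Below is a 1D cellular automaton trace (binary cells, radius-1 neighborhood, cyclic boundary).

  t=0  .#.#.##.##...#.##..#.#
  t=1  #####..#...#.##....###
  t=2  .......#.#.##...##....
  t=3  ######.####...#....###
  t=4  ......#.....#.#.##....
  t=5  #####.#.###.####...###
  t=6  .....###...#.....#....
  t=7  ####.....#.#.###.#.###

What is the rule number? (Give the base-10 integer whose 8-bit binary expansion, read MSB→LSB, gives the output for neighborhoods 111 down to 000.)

37

  nb ###: next=.  (t=1,i=0, bit7=0)
  nb ##.: next=.  (t=0,i=6, bit6=0)
  nb #.#: next=#  (t=0,i=0, bit5=1)
  nb #..: next=.  (t=0,i=10, bit4=0)
  nb .##: next=.  (t=0,i=5, bit3=0)
  nb .#.: next=#  (t=0,i=1, bit2=1)
  nb ..#: next=.  (t=0,i=12, bit1=0)
  nb ...: next=#  (t=0,i=11, bit0=1)
  bits 00100101 = 37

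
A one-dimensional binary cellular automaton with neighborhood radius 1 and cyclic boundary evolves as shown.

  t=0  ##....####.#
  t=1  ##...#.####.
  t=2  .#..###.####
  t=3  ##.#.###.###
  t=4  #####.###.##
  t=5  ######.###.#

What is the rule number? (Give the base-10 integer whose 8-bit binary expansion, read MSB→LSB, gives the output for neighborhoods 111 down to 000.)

230

  ###|#  b7=1 t=0,i=0
  ##.|#  b6=1 t=0,i=1
  #.#|#  b5=1 t=0,i=10
  #..|.  b4=0 t=0,i=2
  .##|.  b3=0 t=0,i=6
  .#.|#  b2=1 t=1,i=5
  ..#|#  b1=1 t=0,i=5
  ...|.  b0=0 t=0,i=3
  bits 11100110 = 230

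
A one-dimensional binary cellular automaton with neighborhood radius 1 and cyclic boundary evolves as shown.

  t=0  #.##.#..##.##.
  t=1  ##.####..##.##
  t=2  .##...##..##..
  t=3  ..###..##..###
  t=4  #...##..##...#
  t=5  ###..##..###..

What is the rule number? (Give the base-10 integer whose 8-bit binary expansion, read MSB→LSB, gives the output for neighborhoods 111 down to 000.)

  ### -> .   bit 7 = 0  t=1,i=0
  ##. -> #   bit 6 = 1  t=0,i=3
  #.# -> #   bit 5 = 1  t=0,i=1
  #.. -> #   bit 4 = 1  t=0,i=6
  .## -> .   bit 3 = 0  t=0,i=2
  .#. -> #   bit 2 = 1  t=0,i=0
  ..# -> .   bit 1 = 0  t=0,i=7
  ... -> #   bit 0 = 1  t=2,i=4
  bits 01110101 = 117

117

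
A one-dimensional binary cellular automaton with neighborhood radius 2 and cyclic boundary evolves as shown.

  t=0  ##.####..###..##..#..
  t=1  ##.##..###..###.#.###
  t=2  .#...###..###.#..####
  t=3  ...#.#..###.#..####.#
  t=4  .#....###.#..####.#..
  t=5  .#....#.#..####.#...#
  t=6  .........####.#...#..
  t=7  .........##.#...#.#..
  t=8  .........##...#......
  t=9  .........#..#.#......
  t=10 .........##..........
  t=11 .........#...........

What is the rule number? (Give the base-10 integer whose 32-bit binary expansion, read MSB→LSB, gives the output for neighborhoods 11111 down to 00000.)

  nb #####: next=#  (t=1,i=20, bit31=1)
  nb ####.: next=.  (t=0,i=5, bit30=0)
  nb ###.#: next=#  (t=1,i=1, bit29=1)
  nb ###..: next=.  (t=0,i=6, bit28=0)
  nb ##.##: next=.  (t=0,i=2, bit27=0)
  nb ##.#.: next=.  (t=1,i=15, bit26=0)
  nb ##..#: next=#  (t=0,i=7, bit25=1)
  nb ##...: next=.  (t=8,i=11, bit24=0)
  nb #.###: next=#  (t=0,i=3, bit23=1)
  nb #.##.: next=.  (t=1,i=3, bit22=0)
  nb #.#.#: next=.  (t=1,i=16, bit21=0)
  nb #.#..: next=.  (t=2,i=1, bit20=0)
  nb #..##: next=#  (t=0,i=8, bit19=1)
  nb #..#.: next=.  (t=0,i=17, bit18=0)
  nb #...#: next=#  (t=2,i=3, bit17=1)
  nb #....: next=.  (t=4,i=3, bit16=0)
  nb .####: next=#  (t=0,i=4, bit15=1)
  nb .###.: next=.  (t=0,i=10, bit14=0)
  nb .##.#: next=#  (t=0,i=1, bit13=1)
  nb .##..: next=.  (t=0,i=15, bit12=0)
  nb .#.##: next=#  (t=1,i=17, bit11=1)
  nb .#.#.: next=.  (t=3,i=4, bit10=0)
  nb .#..#: next=#  (t=0,i=19, bit9=1)
  nb .#...: next=.  (t=2,i=2, bit8=0)
  nb ..###: next=#  (t=0,i=9, bit7=1)
  nb ..##.: next=#  (t=0,i=0, bit6=1)
  nb ..#.#: next=.  (t=3,i=3, bit5=0)
  nb ..#..: next=#  (t=0,i=18, bit4=1)
  nb ...##: next=.  (t=2,i=4, bit3=0)
  nb ...#.: next=.  (t=3,i=2, bit2=0)
  nb ....#: next=.  (t=4,i=4, bit1=0)
  nb .....: next=.  (t=6,i=0, bit0=0)
  bits 10100010100010101010101011010000 = 2726996688

2726996688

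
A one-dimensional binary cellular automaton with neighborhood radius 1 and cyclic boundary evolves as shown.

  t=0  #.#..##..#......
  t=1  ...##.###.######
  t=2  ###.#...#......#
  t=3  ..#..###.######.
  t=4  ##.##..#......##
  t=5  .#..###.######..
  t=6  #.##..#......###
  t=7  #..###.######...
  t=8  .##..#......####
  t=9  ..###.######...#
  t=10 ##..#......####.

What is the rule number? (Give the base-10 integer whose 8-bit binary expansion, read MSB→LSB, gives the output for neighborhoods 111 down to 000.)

  nb ###: next=.  (t=1,i=7, bit7=0)
  nb ##.: next=#  (t=0,i=6, bit6=1)
  nb #.#: next=.  (t=0,i=1, bit5=0)
  nb #..: next=#  (t=0,i=3, bit4=1)
  nb .##: next=.  (t=0,i=5, bit3=0)
  nb .#.: next=.  (t=0,i=0, bit2=0)
  nb ..#: next=#  (t=0,i=4, bit1=1)
  nb ...: next=#  (t=0,i=11, bit0=1)
  bits 01010011 = 83

83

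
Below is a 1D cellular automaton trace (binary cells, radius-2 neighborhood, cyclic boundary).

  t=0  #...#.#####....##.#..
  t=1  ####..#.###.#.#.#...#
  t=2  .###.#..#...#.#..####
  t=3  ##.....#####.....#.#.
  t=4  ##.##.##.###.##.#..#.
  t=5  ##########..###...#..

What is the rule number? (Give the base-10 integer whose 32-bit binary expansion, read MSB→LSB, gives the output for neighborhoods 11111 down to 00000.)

3639030173

  nb #####: next=#  (t=0,i=8, bit31=1)
  nb ####.: next=#  (t=0,i=9, bit30=1)
  nb ###.#: next=.  (t=1,i=10, bit29=0)
  nb ###..: next=#  (t=0,i=10, bit28=1)
  nb ##.##: next=#  (t=2,i=0, bit27=1)
  nb ##.#.: next=.  (t=0,i=17, bit26=0)
  nb ##..#: next=.  (t=1,i=4, bit25=0)
  nb ##...: next=.  (t=0,i=11, bit24=0)
  nb #.###: next=#  (t=0,i=6, bit23=1)
  nb #.##.: next=#  (t=3,i=0, bit22=1)
  nb #.#.#: next=#  (t=1,i=12, bit21=1)
  nb #.#..: next=.  (t=0,i=18, bit20=0)
  nb #..##: next=.  (t=2,i=16, bit19=0)
  nb #..#.: next=#  (t=0,i=20, bit18=1)
  nb #...#: next=#  (t=0,i=2, bit17=1)
  nb #....: next=#  (t=0,i=12, bit16=1)
  nb .####: next=.  (t=0,i=7, bit15=0)
  nb .###.: next=.  (t=1,i=9, bit14=0)
  nb .##.#: next=#  (t=0,i=16, bit13=1)
  nb .##..: next=#  (t=3,i=1, bit12=1)
  nb .#.##: next=.  (t=0,i=5, bit11=0)
  nb .#.#.: next=.  (t=1,i=13, bit10=0)
  nb .#..#: next=.  (t=0,i=19, bit9=0)
  nb .#...: next=#  (t=0,i=1, bit8=1)
  nb ..###: next=#  (t=1,i=20, bit7=1)
  nb ..##.: next=.  (t=0,i=15, bit6=0)
  nb ..#.#: next=.  (t=0,i=4, bit5=0)
  nb ..#..: next=#  (t=0,i=0, bit4=1)
  nb ...##: next=#  (t=0,i=14, bit3=1)
  nb ...#.: next=#  (t=0,i=3, bit2=1)
  nb ....#: next=.  (t=0,i=13, bit1=0)
  nb .....: next=#  (t=3,i=4, bit0=1)
  bits 11011000111001110011000110011101 = 3639030173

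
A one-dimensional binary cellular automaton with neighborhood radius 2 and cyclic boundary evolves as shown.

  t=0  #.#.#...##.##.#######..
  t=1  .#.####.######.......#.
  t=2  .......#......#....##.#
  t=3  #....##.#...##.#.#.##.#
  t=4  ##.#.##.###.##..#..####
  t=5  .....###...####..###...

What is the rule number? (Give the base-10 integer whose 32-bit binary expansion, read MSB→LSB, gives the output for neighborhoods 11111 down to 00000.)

190461894

  nb #####: next=.  (t=0,i=16, bit31=0)
  nb ####.: next=.  (t=0,i=19, bit30=0)
  nb ###.#: next=.  (t=1,i=6, bit29=0)
  nb ###..: next=.  (t=0,i=20, bit28=0)
  nb ##.##: next=#  (t=0,i=10, bit27=1)
  nb ##.#.: next=.  (t=2,i=21, bit26=0)
  nb ##..#: next=#  (t=0,i=21, bit25=1)
  nb ##...: next=#  (t=1,i=14, bit24=1)
  nb #.###: next=.  (t=0,i=14, bit23=0)
  nb #.##.: next=#  (t=0,i=11, bit22=1)
  nb #.#.#: next=.  (t=0,i=2, bit21=0)
  nb #.#..: next=#  (t=0,i=4, bit20=1)
  nb #..##: next=#  (t=4,i=18, bit19=1)
  nb #..#.: next=.  (t=0,i=22, bit18=0)
  nb #...#: next=#  (t=0,i=6, bit17=1)
  nb #....: next=.  (t=1,i=15, bit16=0)
  nb .####: next=.  (t=0,i=15, bit15=0)
  nb .###.: next=.  (t=4,i=9, bit14=0)
  nb .##.#: next=#  (t=0,i=9, bit13=1)
  nb .##..: next=#  (t=3,i=0, bit12=1)
  nb .#.##: next=.  (t=1,i=2, bit11=0)
  nb .#.#.: next=#  (t=0,i=1, bit10=1)
  nb .#..#: next=#  (t=1,i=22, bit9=1)
  nb .#...: next=#  (t=0,i=5, bit8=1)
  nb ..###: next=#  (t=4,i=19, bit7=1)
  nb ..##.: next=#  (t=0,i=8, bit6=1)
  nb ..#.#: next=.  (t=0,i=0, bit5=0)
  nb ..#..: next=.  (t=1,i=21, bit4=0)
  nb ...##: next=.  (t=0,i=7, bit3=0)
  nb ...#.: next=#  (t=1,i=20, bit2=1)
  nb ....#: next=#  (t=1,i=19, bit1=1)
  nb .....: next=.  (t=1,i=16, bit0=0)
  bits 00001011010110100011011111000110 = 190461894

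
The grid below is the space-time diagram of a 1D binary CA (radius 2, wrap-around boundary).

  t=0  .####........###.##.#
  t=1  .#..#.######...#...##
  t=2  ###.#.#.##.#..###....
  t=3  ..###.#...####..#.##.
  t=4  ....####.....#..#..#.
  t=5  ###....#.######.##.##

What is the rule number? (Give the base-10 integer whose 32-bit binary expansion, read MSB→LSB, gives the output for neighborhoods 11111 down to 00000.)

  #####|#  b31=1 t=1,i=8
  ####.|.  b30=0 t=0,i=3
  ###.#|#  b29=1 t=0,i=15
  ###..|#  b28=1 t=0,i=4
  ##.##|.  b27=0 t=0,i=16
  ##.#.|#  b26=1 t=0,i=19
  ##..#|.  b25=0 t=3,i=14
  ##...|.  b24=0 t=0,i=5
  #.###|#  b23=1 t=0,i=1
  #.##.|.  b22=0 t=0,i=17
  #.#.#|#  b21=1 t=0,i=20
  #.#..|#  b20=1 t=1,i=1
  #..##|#  b19=1 t=2,i=13
  #..#.|.  b18=0 t=1,i=3
  #...#|.  b17=0 t=1,i=13
  #....|#  b16=1 t=0,i=6
  .####|.  b15=0 t=0,i=2
  .###.|.  b14=0 t=0,i=14
  .##.#|.  b13=0 t=0,i=18
  .##..|#  b12=1 t=3,i=19
  .#.##|.  b11=0 t=0,i=0
  .#.#.|.  b10=0 t=2,i=5
  .#..#|#  b9=1 t=1,i=2
  .#...|#  b8=1 t=1,i=16
  ..###|.  b7=0 t=0,i=13
  ..##.|.  b6=0 t=1,i=19
  ..#.#|#  b5=1 t=1,i=4
  ..#..|#  b4=1 t=1,i=15
  ...##|.  b3=0 t=0,i=12
  ...#.|#  b2=1 t=1,i=14
  ....#|#  b1=1 t=0,i=11
  .....|#  b0=1 t=0,i=7
  bits 10110100101110010001001100110111 = 3032027959

3032027959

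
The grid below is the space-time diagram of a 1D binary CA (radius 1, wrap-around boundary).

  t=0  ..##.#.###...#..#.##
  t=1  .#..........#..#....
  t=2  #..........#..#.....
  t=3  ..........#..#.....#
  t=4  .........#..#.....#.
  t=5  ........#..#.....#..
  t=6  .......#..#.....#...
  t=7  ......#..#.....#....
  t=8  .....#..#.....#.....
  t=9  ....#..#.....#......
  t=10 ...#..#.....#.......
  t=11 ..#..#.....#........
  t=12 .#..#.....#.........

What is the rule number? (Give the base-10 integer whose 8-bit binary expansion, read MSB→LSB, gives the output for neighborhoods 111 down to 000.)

  nb ###: next=.  (t=0,i=8, bit7=0)
  nb ##.: next=.  (t=0,i=3, bit6=0)
  nb #.#: next=.  (t=0,i=4, bit5=0)
  nb #..: next=.  (t=0,i=0, bit4=0)
  nb .##: next=.  (t=0,i=2, bit3=0)
  nb .#.: next=.  (t=0,i=5, bit2=0)
  nb ..#: next=#  (t=0,i=1, bit1=1)
  nb ...: next=.  (t=0,i=11, bit0=0)
  bits 00000010 = 2

2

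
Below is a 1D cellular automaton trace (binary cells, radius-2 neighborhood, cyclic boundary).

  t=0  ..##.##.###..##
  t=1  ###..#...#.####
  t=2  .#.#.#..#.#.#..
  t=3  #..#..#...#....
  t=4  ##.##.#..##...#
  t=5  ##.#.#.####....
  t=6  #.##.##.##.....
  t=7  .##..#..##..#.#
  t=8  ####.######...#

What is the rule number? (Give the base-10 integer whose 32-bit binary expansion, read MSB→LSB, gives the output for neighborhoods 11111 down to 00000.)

1718147669

  nb #####: next=.  (t=1,i=0, bit31=0)
  nb ####.: next=#  (t=1,i=1, bit30=1)
  nb ###.#: next=#  (t=4,i=1, bit29=1)
  nb ###..: next=.  (t=0,i=10, bit28=0)
  nb ##.##: next=.  (t=0,i=4, bit27=0)
  nb ##.#.: next=#  (t=4,i=5, bit26=1)
  nb ##..#: next=#  (t=0,i=0, bit25=1)
  nb ##...: next=.  (t=4,i=11, bit24=0)
  nb #.###: next=.  (t=0,i=8, bit23=0)
  nb #.##.: next=#  (t=0,i=5, bit22=1)
  nb #.#.#: next=#  (t=2,i=3, bit21=1)
  nb #.#..: next=.  (t=2,i=5, bit20=0)
  nb #..##: next=#  (t=0,i=1, bit19=1)
  nb #..#.: next=.  (t=1,i=4, bit18=0)
  nb #...#: next=.  (t=1,i=7, bit17=0)
  nb #....: next=.  (t=3,i=12, bit16=0)
  nb .####: next=#  (t=1,i=12, bit15=1)
  nb .###.: next=#  (t=0,i=9, bit14=1)
  nb .##.#: next=.  (t=0,i=3, bit13=0)
  nb .##..: next=#  (t=0,i=14, bit12=1)
  nb .#.##: next=#  (t=1,i=10, bit11=1)
  nb .#.#.: next=.  (t=2,i=2, bit10=0)
  nb .#..#: next=#  (t=2,i=6, bit9=1)
  nb .#...: next=.  (t=1,i=6, bit8=0)
  nb ..###: next=.  (t=4,i=14, bit7=0)
  nb ..##.: next=#  (t=0,i=2, bit6=1)
  nb ..#.#: next=.  (t=1,i=9, bit5=0)
  nb ..#..: next=#  (t=1,i=5, bit4=1)
  nb ...##: next=.  (t=4,i=13, bit3=0)
  nb ...#.: next=#  (t=1,i=8, bit2=1)
  nb ....#: next=.  (t=3,i=13, bit1=0)
  nb .....: next=#  (t=6,i=12, bit0=1)
  bits 01100110011010001101101001010101 = 1718147669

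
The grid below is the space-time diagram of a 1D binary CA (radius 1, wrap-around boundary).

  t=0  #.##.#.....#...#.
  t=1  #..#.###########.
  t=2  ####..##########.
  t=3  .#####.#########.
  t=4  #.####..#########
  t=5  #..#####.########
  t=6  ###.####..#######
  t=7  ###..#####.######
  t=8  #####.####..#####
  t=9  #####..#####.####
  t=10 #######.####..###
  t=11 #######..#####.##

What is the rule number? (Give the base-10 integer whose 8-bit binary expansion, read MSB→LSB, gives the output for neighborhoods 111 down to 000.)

215

  ###|#  b7=1 t=1,i=6
  ##.|#  b6=1 t=0,i=3
  #.#|.  b5=0 t=0,i=1
  #..|#  b4=1 t=0,i=6
  .##|.  b3=0 t=0,i=2
  .#.|#  b2=1 t=0,i=0
  ..#|#  b1=1 t=0,i=10
  ...|#  b0=1 t=0,i=7
  bits 11010111 = 215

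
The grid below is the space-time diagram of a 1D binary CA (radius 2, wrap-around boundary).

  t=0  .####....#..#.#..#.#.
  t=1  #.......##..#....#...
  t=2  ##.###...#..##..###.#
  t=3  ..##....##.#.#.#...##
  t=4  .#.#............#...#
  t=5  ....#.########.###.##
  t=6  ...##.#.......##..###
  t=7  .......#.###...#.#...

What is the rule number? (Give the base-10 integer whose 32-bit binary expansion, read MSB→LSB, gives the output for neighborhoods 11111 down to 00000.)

  ##### -> .   bit 31 = 0  t=5,i=8
  ####. -> .   bit 30 = 0  t=0,i=3
  ###.# -> .   bit 29 = 0  t=2,i=1
  ###.. -> .   bit 28 = 0  t=0,i=4
  ##.## -> #   bit 27 = 1  t=2,i=2
  ##.#. -> .   bit 26 = 0  t=3,i=10
  ##..# -> .   bit 25 = 0  t=1,i=10
  ##... -> .   bit 24 = 0  t=0,i=5
  #.### -> #   bit 23 = 1  t=2,i=3
  #.##. -> #   bit 22 = 1  t=5,i=19
  #.#.# -> .   bit 21 = 0  t=3,i=11
  #.#.. -> .   bit 20 = 0  t=0,i=14
  #..## -> #   bit 19 = 1  t=0,i=0
  #..#. -> .   bit 18 = 0  t=0,i=11
  #...# -> .   bit 17 = 0  t=1,i=19
  #.... -> .   bit 16 = 0  t=0,i=6
  .#### -> .   bit 15 = 0  t=0,i=2
  .###. -> .   bit 14 = 0  t=2,i=0
  .##.# -> .   bit 13 = 0  t=3,i=9
  .##.. -> #   bit 12 = 1  t=1,i=9
  .#.## -> .   bit 11 = 0  t=5,i=5
  .#.#. -> .   bit 10 = 0  t=0,i=13
  .#..# -> .   bit 9 = 0  t=0,i=10
  .#... -> #   bit 8 = 1  t=1,i=1
  ..### -> .   bit 7 = 0  t=0,i=1
  ..##. -> .   bit 6 = 0  t=1,i=8
  ..#.# -> #   bit 5 = 1  t=0,i=12
  ..#.. -> #   bit 4 = 1  t=0,i=9
  ...## -> .   bit 3 = 0  t=1,i=7
  ...#. -> #   bit 2 = 1  t=0,i=8
  ....# -> .   bit 1 = 0  t=0,i=7
  ..... -> #   bit 0 = 1  t=1,i=3
  bits 00001000110010000001000100110101 = 147329333

147329333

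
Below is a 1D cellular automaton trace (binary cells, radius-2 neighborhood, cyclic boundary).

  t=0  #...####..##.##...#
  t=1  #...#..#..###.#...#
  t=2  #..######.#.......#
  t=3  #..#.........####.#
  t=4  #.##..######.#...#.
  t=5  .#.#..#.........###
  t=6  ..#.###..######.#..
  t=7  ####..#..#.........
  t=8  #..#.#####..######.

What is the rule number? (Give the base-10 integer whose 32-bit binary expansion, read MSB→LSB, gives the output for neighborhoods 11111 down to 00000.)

  [31] ##### => .  t=2,i=5
  [30] ####. => .  t=0,i=6
  [29] ###.# => .  t=1,i=12
  [28] ###.. => #  t=0,i=7
  [27] ##.## => #  t=0,i=12
  [26] ##.#. => .  t=1,i=13
  [25] ##..# => .  t=0,i=8
  [24] ##... => .  t=0,i=1
  [23] #.### => .  t=6,i=4
  [22] #.##. => .  t=0,i=13
  [21] #.#.# => .  t=4,i=0
  [20] #.#.. => .  t=1,i=14
  [19] #..## => .  t=0,i=9
  [18] #..#. => #  t=1,i=6
  [17] #...# => .  t=0,i=2
  [16] #.... => .  t=2,i=12
  [15] .#### => .  t=0,i=5
  [14] .###. => .  t=1,i=11
  [13] .##.# => #  t=0,i=11
  [12] .##.. => #  t=0,i=0
  [11] .#.## => #  t=4,i=1
  [10] .#.#. => #  t=4,i=18
  [9] .#..# => #  t=1,i=5
  [8] .#... => .  t=1,i=15
  [7] ..### => #  t=0,i=4
  [6] ..##. => #  t=0,i=10
  [5] ..#.# => #  t=4,i=17
  [4] ..#.. => #  t=1,i=4
  [3] ...## => .  t=0,i=3
  [2] ...#. => #  t=1,i=3
  [1] ....# => #  t=2,i=16
  [0] ..... => #  t=2,i=13
  bits 00011000000001000011111011110111 = 402931447

402931447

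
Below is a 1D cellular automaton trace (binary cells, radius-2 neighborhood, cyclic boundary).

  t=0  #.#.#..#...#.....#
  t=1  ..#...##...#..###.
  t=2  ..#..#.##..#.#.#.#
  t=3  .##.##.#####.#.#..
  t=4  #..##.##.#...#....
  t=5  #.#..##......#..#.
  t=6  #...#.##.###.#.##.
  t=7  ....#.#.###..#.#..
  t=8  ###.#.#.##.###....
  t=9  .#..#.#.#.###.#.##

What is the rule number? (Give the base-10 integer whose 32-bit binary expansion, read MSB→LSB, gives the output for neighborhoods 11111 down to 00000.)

  nb #####: next=#  (t=3,i=9, bit31=1)
  nb ####.: next=.  (t=3,i=10, bit30=0)
  nb ###.#: next=.  (t=3,i=11, bit29=0)
  nb ###..: next=.  (t=1,i=16, bit28=0)
  nb ##.##: next=#  (t=3,i=3, bit27=1)
  nb ##.#.: next=.  (t=0,i=1, bit26=0)
  nb ##..#: next=#  (t=2,i=9, bit25=1)
  nb ##...: next=#  (t=1,i=8, bit24=1)
  nb #.###: next=#  (t=3,i=7, bit23=1)
  nb #.##.: next=#  (t=2,i=7, bit22=1)
  nb #.#.#: next=#  (t=0,i=2, bit21=1)
  nb #.#..: next=.  (t=0,i=4, bit20=0)
  nb #..##: next=#  (t=1,i=13, bit19=1)
  nb #..#.: next=#  (t=0,i=6, bit18=1)
  nb #...#: next=.  (t=0,i=9, bit17=0)
  nb #....: next=.  (t=0,i=13, bit16=0)
  nb .####: next=.  (t=3,i=8, bit15=0)
  nb .###.: next=#  (t=1,i=15, bit14=1)
  nb .##.#: next=.  (t=0,i=0, bit13=0)
  nb .##..: next=#  (t=1,i=7, bit12=1)
  nb .#.##: next=.  (t=2,i=6, bit11=0)
  nb .#.#.: next=.  (t=0,i=3, bit10=0)
  nb .#..#: next=.  (t=0,i=5, bit9=0)
  nb .#...: next=.  (t=0,i=8, bit8=0)
  nb ..###: next=.  (t=1,i=14, bit7=0)
  nb ..##.: next=.  (t=0,i=17, bit6=0)
  nb ..#.#: next=#  (t=2,i=5, bit5=1)
  nb ..#..: next=#  (t=0,i=7, bit4=1)
  nb ...##: next=#  (t=0,i=16, bit3=1)
  nb ...#.: next=.  (t=0,i=10, bit2=0)
  nb ....#: next=#  (t=0,i=15, bit1=1)
  nb .....: next=#  (t=0,i=14, bit0=1)
  bits 10001011111011000101000000111011 = 2347520059

2347520059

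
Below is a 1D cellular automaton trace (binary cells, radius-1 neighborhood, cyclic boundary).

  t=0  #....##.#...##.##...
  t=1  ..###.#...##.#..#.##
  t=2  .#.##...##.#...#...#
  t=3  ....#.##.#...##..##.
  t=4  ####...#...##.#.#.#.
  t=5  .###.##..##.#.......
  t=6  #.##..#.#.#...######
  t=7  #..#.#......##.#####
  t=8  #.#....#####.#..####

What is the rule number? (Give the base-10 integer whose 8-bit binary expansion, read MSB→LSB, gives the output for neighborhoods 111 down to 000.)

  nb ###: next=#  (t=1,i=3, bit7=1)
  nb ##.: next=#  (t=0,i=6, bit6=1)
  nb #.#: next=.  (t=0,i=7, bit5=0)
  nb #..: next=.  (t=0,i=1, bit4=0)
  nb .##: next=.  (t=0,i=5, bit3=0)
  nb .#.: next=.  (t=0,i=0, bit2=0)
  nb ..#: next=#  (t=0,i=4, bit1=1)
  nb ...: next=#  (t=0,i=2, bit0=1)
  bits 11000011 = 195

195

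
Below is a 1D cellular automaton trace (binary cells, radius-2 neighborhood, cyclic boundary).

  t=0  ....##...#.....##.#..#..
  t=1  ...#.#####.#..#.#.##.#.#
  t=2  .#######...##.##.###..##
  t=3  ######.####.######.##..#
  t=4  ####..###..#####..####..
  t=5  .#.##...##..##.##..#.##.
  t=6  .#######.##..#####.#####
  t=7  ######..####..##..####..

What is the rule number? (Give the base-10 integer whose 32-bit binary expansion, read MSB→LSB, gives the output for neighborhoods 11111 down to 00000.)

2614345276

  ##### -> #   bit 31 = 1  t=1,i=7
  ####. -> .   bit 30 = 0  t=1,i=8
  ###.# -> .   bit 29 = 0  t=1,i=9
  ###.. -> #   bit 28 = 1  t=2,i=7
  ##.## -> #   bit 27 = 1  t=2,i=0
  ##.#. -> .   bit 26 = 0  t=0,i=17
  ##..# -> #   bit 25 = 1  t=2,i=20
  ##... -> #   bit 24 = 1  t=0,i=6
  #.### -> #   bit 23 = 1  t=1,i=5
  #.##. -> #   bit 22 = 1  t=1,i=18
  #.#.# -> .   bit 21 = 0  t=1,i=16
  #.#.. -> #   bit 20 = 1  t=0,i=18
  #..## -> .   bit 19 = 0  t=2,i=21
  #..#. -> .   bit 18 = 0  t=0,i=20
  #...# -> #   bit 17 = 1  t=0,i=7
  #.... -> #   bit 16 = 1  t=0,i=11
  .#### -> #   bit 15 = 1  t=1,i=6
  .###. -> .   bit 14 = 0  t=2,i=18
  .##.# -> #   bit 13 = 1  t=0,i=16
  .##.. -> #   bit 12 = 1  t=0,i=5
  .#.## -> #   bit 11 = 1  t=1,i=4
  .#.#. -> #   bit 10 = 1  t=1,i=15
  .#..# -> #   bit 9 = 1  t=0,i=19
  .#... -> .   bit 8 = 0  t=0,i=10
  ..### -> .   bit 7 = 0  t=3,i=23
  ..##. -> .   bit 6 = 0  t=0,i=4
  ..#.# -> #   bit 5 = 1  t=1,i=3
  ..#.. -> #   bit 4 = 1  t=0,i=9
  ...## -> #   bit 3 = 1  t=0,i=3
  ...#. -> #   bit 2 = 1  t=0,i=8
  ....# -> .   bit 1 = 0  t=0,i=2
  ..... -> .   bit 0 = 0  t=0,i=0
  bits 10011011110100111011111000111100 = 2614345276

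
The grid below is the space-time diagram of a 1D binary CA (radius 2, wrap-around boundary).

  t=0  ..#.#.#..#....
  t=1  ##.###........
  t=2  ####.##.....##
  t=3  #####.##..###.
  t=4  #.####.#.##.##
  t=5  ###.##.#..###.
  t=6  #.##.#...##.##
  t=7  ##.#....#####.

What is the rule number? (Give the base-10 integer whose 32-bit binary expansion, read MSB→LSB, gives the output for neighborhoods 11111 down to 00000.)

4188550350

  #####|#  b31=1 t=2,i=0
  ####.|#  b30=1 t=2,i=2
  ###.#|#  b29=1 t=2,i=3
  ###..|#  b28=1 t=1,i=5
  ##.##|#  b27=1 t=1,i=2
  ##.#.|.  b26=0 t=4,i=6
  ##..#|.  b25=0 t=3,i=8
  ##...|#  b24=1 t=1,i=6
  #.###|#  b23=1 t=1,i=3
  #.##.|.  b22=0 t=2,i=5
  #.#.#|#  b21=1 t=0,i=4
  #.#..|.  b20=0 t=0,i=6
  #..##|#  b19=1 t=3,i=9
  #..#.|.  b18=0 t=0,i=8
  #...#|.  b17=0 t=6,i=7
  #....|.  b16=0 t=0,i=11
  .####|.  b15=0 t=2,i=13
  .###.|.  b14=0 t=1,i=4
  .##.#|#  b13=1 t=1,i=1
  .##..|#  b12=1 t=2,i=6
  .#.##|.  b11=0 t=4,i=8
  .#.#.|#  b10=1 t=0,i=3
  .#..#|.  b9=0 t=0,i=7
  .#...|.  b8=0 t=0,i=10
  ..###|#  b7=1 t=2,i=12
  ..##.|#  b6=1 t=1,i=0
  ..#.#|.  b5=0 t=0,i=2
  ..#..|.  b4=0 t=0,i=9
  ...##|#  b3=1 t=1,i=13
  ...#.|#  b2=1 t=0,i=1
  ....#|#  b1=1 t=0,i=0
  .....|.  b0=0 t=0,i=12
  bits 11111001101010000011010011001110 = 4188550350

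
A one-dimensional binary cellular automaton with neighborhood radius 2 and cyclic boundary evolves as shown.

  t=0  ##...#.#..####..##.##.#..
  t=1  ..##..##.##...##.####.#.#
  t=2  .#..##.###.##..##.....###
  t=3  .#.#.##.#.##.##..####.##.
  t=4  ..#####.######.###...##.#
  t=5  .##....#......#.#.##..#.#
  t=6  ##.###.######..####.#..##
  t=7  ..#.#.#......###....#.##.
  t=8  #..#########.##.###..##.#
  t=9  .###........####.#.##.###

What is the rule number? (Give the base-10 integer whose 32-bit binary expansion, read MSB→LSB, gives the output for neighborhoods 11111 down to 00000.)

  #####|.  b31=0 t=4,i=4
  ####.|.  b30=0 t=0,i=12
  ###.#|.  b29=0 t=1,i=20
  ###..|.  b28=0 t=0,i=13
  ##.##|#  b27=1 t=0,i=18
  ##.#.|.  b26=0 t=0,i=21
  ##..#|#  b25=1 t=0,i=14
  ##...|#  b24=1 t=0,i=2
  #.###|.  b23=0 t=1,i=17
  #.##.|#  b22=1 t=0,i=19
  #.#.#|#  b21=1 t=1,i=22
  #.#..|#  b20=1 t=0,i=7
  #..##|#  b19=1 t=0,i=9
  #..#.|.  b18=0 t=3,i=0
  #...#|#  b17=1 t=0,i=3
  #....|#  b16=1 t=2,i=18
  .####|.  b15=0 t=0,i=11
  .###.|#  b14=1 t=2,i=8
  .##.#|#  b13=1 t=0,i=17
  .##..|.  b12=0 t=0,i=1
  .#.##|#  b11=1 t=3,i=4
  .#.#.|#  b10=1 t=0,i=6
  .#..#|.  b9=0 t=0,i=8
  .#...|#  b8=1 t=5,i=8
  ..###|#  b7=1 t=0,i=10
  ..##.|.  b6=0 t=0,i=0
  ..#.#|.  b5=0 t=0,i=5
  ..#..|#  b4=1 t=5,i=7
  ...##|.  b3=0 t=1,i=13
  ...#.|.  b2=0 t=0,i=4
  ....#|#  b1=1 t=2,i=20
  .....|#  b0=1 t=2,i=19
  bits 00001011011110110110110110010011 = 192638355

192638355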